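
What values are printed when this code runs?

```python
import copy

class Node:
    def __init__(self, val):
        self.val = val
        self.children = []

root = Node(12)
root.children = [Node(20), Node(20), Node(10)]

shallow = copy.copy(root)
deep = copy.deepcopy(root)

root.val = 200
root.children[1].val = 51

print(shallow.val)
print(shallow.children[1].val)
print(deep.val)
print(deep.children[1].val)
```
12
51
12
20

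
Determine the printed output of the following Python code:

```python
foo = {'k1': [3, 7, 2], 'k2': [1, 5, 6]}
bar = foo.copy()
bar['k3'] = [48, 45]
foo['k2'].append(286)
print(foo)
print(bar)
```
{'k1': [3, 7, 2], 'k2': [1, 5, 6, 286]}
{'k1': [3, 7, 2], 'k2': [1, 5, 6, 286], 'k3': [48, 45]}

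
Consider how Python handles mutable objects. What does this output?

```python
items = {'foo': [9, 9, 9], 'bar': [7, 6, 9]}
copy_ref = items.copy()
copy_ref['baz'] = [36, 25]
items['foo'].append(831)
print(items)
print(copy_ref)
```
{'foo': [9, 9, 9, 831], 'bar': [7, 6, 9]}
{'foo': [9, 9, 9, 831], 'bar': [7, 6, 9], 'baz': [36, 25]}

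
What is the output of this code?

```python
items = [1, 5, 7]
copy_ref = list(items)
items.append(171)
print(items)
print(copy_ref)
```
[1, 5, 7, 171]
[1, 5, 7]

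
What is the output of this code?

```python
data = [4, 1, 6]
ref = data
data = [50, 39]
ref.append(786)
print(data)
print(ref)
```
[50, 39]
[4, 1, 6, 786]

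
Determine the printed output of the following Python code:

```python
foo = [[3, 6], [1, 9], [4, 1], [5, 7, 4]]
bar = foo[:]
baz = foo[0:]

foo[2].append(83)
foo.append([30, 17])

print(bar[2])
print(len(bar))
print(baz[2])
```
[4, 1, 83]
4
[4, 1, 83]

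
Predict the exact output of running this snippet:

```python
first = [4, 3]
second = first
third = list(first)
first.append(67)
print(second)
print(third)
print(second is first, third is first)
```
[4, 3, 67]
[4, 3]
True False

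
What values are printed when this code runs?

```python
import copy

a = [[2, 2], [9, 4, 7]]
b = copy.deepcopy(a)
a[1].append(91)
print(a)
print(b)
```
[[2, 2], [9, 4, 7, 91]]
[[2, 2], [9, 4, 7]]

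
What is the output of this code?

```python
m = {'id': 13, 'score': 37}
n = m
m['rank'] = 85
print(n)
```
{'id': 13, 'score': 37, 'rank': 85}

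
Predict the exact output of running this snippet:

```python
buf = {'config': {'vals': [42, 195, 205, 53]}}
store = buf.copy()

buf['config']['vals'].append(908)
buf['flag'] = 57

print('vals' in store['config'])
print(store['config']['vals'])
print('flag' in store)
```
True
[42, 195, 205, 53, 908]
False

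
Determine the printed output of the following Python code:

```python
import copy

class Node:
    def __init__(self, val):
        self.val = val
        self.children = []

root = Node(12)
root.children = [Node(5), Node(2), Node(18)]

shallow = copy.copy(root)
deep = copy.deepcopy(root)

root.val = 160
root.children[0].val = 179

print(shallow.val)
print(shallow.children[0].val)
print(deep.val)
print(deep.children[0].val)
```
12
179
12
5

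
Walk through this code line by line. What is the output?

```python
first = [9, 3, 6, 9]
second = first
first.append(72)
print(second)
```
[9, 3, 6, 9, 72]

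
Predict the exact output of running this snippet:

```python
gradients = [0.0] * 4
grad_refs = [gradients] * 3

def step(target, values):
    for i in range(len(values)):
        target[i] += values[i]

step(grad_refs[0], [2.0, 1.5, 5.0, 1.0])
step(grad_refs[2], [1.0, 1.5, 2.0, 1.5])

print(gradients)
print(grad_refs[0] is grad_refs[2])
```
[3.0, 3.0, 7.0, 2.5]
True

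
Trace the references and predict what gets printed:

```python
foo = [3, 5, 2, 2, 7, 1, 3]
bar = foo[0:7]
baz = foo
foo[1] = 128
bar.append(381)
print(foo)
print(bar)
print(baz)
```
[3, 128, 2, 2, 7, 1, 3]
[3, 5, 2, 2, 7, 1, 3, 381]
[3, 128, 2, 2, 7, 1, 3]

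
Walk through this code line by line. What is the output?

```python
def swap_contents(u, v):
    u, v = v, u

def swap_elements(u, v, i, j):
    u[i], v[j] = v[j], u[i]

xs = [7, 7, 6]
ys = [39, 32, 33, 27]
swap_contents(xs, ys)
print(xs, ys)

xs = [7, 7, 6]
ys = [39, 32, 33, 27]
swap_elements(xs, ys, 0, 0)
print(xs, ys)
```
[7, 7, 6] [39, 32, 33, 27]
[39, 7, 6] [7, 32, 33, 27]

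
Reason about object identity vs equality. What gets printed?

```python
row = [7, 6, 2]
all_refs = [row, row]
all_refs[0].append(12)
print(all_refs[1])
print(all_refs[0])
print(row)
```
[7, 6, 2, 12]
[7, 6, 2, 12]
[7, 6, 2, 12]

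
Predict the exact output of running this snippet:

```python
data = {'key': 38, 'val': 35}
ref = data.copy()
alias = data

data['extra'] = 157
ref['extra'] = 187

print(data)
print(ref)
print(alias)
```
{'key': 38, 'val': 35, 'extra': 157}
{'key': 38, 'val': 35, 'extra': 187}
{'key': 38, 'val': 35, 'extra': 157}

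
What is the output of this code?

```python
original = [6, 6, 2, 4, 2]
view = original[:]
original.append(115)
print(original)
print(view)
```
[6, 6, 2, 4, 2, 115]
[6, 6, 2, 4, 2]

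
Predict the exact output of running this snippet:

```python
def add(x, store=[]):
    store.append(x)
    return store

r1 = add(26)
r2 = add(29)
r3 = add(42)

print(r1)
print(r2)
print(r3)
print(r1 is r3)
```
[26, 29, 42]
[26, 29, 42]
[26, 29, 42]
True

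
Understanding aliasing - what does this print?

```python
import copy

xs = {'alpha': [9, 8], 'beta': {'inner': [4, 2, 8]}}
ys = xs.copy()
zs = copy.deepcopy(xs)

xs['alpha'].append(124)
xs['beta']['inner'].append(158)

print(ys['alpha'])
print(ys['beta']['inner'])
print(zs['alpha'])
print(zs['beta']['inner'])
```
[9, 8, 124]
[4, 2, 8, 158]
[9, 8]
[4, 2, 8]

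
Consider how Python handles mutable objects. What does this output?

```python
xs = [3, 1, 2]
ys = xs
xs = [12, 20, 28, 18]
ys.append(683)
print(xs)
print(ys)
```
[12, 20, 28, 18]
[3, 1, 2, 683]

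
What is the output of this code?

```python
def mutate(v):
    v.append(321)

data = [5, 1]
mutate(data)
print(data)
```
[5, 1, 321]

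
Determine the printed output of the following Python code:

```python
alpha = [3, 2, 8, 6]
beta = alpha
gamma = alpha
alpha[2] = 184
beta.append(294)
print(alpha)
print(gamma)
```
[3, 2, 184, 6, 294]
[3, 2, 184, 6, 294]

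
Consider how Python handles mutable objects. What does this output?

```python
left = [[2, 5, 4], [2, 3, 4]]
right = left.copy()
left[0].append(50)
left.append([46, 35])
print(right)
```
[[2, 5, 4, 50], [2, 3, 4]]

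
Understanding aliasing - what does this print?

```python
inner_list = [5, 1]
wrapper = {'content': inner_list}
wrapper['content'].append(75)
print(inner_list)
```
[5, 1, 75]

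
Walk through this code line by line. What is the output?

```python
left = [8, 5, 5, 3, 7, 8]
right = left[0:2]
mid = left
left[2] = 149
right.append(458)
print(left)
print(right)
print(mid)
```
[8, 5, 149, 3, 7, 8]
[8, 5, 458]
[8, 5, 149, 3, 7, 8]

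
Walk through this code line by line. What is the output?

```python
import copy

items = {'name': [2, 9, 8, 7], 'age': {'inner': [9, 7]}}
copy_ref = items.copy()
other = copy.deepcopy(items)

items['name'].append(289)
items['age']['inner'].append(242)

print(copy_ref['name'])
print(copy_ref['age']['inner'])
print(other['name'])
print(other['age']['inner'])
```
[2, 9, 8, 7, 289]
[9, 7, 242]
[2, 9, 8, 7]
[9, 7]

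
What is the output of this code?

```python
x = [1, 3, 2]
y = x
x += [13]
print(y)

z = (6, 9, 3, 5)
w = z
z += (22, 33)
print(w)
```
[1, 3, 2, 13]
(6, 9, 3, 5)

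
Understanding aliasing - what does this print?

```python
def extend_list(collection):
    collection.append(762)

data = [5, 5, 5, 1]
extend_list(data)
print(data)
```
[5, 5, 5, 1, 762]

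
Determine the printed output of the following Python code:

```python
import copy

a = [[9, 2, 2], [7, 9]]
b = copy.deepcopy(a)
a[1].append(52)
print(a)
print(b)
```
[[9, 2, 2], [7, 9, 52]]
[[9, 2, 2], [7, 9]]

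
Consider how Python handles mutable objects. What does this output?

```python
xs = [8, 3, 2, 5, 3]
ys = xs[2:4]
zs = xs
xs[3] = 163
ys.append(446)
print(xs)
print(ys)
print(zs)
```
[8, 3, 2, 163, 3]
[2, 5, 446]
[8, 3, 2, 163, 3]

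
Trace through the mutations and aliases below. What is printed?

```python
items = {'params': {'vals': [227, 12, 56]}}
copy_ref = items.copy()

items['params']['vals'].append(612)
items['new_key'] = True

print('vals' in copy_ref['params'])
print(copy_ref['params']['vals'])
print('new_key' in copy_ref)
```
True
[227, 12, 56, 612]
False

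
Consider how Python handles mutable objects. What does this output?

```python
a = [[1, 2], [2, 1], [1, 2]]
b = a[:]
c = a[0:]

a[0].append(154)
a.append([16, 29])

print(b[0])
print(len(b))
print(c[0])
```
[1, 2, 154]
3
[1, 2, 154]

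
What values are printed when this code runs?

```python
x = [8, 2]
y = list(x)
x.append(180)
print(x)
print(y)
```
[8, 2, 180]
[8, 2]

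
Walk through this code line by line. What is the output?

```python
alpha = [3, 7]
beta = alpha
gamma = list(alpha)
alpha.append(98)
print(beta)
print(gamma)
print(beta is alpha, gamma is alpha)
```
[3, 7, 98]
[3, 7]
True False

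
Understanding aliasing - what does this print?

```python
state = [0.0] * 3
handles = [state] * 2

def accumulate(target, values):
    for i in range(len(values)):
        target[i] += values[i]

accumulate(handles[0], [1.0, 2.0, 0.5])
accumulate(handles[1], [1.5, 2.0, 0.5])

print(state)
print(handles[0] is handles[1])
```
[2.5, 4.0, 1.0]
True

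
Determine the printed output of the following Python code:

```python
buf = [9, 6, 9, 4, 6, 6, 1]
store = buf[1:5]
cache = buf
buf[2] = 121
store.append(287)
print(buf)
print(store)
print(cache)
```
[9, 6, 121, 4, 6, 6, 1]
[6, 9, 4, 6, 287]
[9, 6, 121, 4, 6, 6, 1]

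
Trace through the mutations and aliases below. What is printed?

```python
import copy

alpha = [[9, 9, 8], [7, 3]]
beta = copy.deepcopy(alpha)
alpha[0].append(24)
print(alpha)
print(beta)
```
[[9, 9, 8, 24], [7, 3]]
[[9, 9, 8], [7, 3]]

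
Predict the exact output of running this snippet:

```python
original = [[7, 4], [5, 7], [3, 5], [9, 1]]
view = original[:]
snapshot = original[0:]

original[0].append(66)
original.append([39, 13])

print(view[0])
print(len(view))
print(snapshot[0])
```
[7, 4, 66]
4
[7, 4, 66]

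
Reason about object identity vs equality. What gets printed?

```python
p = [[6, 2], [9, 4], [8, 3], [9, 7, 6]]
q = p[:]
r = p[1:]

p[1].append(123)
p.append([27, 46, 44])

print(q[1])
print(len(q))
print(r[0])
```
[9, 4, 123]
4
[9, 4, 123]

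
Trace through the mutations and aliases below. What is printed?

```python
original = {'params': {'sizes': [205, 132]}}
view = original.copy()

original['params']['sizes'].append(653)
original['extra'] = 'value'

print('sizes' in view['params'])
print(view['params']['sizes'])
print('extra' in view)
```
True
[205, 132, 653]
False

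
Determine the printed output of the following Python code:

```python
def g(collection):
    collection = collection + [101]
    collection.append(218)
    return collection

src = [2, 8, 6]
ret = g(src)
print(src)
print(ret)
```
[2, 8, 6]
[2, 8, 6, 101, 218]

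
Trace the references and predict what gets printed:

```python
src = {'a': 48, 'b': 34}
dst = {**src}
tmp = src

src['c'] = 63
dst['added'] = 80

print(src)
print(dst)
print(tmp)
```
{'a': 48, 'b': 34, 'c': 63}
{'a': 48, 'b': 34, 'added': 80}
{'a': 48, 'b': 34, 'c': 63}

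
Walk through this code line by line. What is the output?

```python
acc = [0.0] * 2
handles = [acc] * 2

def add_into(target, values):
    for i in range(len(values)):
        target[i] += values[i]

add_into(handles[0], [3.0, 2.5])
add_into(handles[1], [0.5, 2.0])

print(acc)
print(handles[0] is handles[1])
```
[3.5, 4.5]
True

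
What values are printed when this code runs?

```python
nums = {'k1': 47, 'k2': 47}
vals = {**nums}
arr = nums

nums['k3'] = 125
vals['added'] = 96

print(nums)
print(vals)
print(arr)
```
{'k1': 47, 'k2': 47, 'k3': 125}
{'k1': 47, 'k2': 47, 'added': 96}
{'k1': 47, 'k2': 47, 'k3': 125}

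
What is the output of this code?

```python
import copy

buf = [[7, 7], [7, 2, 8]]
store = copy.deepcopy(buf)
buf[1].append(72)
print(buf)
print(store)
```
[[7, 7], [7, 2, 8, 72]]
[[7, 7], [7, 2, 8]]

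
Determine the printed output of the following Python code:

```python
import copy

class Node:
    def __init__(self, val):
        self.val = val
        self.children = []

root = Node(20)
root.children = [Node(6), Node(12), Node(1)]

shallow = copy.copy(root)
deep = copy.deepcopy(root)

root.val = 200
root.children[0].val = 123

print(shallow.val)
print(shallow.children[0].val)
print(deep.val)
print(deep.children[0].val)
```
20
123
20
6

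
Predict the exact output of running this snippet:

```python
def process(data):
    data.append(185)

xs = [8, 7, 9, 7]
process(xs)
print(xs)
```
[8, 7, 9, 7, 185]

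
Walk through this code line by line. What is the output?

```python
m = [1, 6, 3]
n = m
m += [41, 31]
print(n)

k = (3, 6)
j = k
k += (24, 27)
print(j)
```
[1, 6, 3, 41, 31]
(3, 6)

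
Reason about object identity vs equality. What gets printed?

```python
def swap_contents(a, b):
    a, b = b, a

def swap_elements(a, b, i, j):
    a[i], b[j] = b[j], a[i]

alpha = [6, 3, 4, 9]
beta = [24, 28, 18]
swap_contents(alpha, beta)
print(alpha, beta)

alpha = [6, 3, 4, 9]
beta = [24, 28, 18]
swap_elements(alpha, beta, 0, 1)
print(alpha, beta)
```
[6, 3, 4, 9] [24, 28, 18]
[28, 3, 4, 9] [24, 6, 18]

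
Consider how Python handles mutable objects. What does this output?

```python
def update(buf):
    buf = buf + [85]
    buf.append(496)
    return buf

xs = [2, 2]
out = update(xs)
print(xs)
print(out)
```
[2, 2]
[2, 2, 85, 496]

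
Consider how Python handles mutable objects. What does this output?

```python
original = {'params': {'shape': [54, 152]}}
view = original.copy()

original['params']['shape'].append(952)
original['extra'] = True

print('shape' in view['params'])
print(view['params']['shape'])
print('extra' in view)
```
True
[54, 152, 952]
False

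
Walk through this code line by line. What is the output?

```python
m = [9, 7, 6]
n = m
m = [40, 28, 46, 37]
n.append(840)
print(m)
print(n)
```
[40, 28, 46, 37]
[9, 7, 6, 840]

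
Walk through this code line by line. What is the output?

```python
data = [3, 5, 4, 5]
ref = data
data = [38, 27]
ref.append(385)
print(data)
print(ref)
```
[38, 27]
[3, 5, 4, 5, 385]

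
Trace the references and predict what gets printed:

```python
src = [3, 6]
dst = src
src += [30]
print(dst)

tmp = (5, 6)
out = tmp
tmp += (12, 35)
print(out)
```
[3, 6, 30]
(5, 6)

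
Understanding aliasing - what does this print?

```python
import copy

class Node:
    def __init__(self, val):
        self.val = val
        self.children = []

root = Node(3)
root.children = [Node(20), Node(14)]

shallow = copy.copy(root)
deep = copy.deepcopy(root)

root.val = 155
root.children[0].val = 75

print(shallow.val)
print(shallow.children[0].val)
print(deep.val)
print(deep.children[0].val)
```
3
75
3
20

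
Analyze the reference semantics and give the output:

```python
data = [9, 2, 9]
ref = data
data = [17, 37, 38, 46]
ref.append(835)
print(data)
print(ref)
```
[17, 37, 38, 46]
[9, 2, 9, 835]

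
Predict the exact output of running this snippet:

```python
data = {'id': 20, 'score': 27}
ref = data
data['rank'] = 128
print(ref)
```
{'id': 20, 'score': 27, 'rank': 128}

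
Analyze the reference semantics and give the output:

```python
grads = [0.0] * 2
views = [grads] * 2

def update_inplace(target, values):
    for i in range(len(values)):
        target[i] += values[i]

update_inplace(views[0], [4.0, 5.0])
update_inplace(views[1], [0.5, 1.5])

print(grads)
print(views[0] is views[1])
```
[4.5, 6.5]
True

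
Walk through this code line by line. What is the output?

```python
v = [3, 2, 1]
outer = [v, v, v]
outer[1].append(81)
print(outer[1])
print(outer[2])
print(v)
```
[3, 2, 1, 81]
[3, 2, 1, 81]
[3, 2, 1, 81]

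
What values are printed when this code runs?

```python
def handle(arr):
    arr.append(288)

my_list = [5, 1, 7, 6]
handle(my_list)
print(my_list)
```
[5, 1, 7, 6, 288]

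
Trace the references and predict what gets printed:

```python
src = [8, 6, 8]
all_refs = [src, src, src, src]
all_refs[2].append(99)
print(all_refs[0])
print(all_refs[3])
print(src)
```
[8, 6, 8, 99]
[8, 6, 8, 99]
[8, 6, 8, 99]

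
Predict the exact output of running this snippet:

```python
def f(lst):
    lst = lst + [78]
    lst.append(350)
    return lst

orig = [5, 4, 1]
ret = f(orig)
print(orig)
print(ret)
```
[5, 4, 1]
[5, 4, 1, 78, 350]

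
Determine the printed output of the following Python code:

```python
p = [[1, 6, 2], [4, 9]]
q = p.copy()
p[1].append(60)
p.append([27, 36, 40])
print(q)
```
[[1, 6, 2], [4, 9, 60]]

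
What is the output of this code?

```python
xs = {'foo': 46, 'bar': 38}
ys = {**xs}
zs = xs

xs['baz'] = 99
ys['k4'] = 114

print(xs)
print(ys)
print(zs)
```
{'foo': 46, 'bar': 38, 'baz': 99}
{'foo': 46, 'bar': 38, 'k4': 114}
{'foo': 46, 'bar': 38, 'baz': 99}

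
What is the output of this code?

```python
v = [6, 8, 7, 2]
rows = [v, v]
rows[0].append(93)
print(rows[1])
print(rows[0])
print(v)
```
[6, 8, 7, 2, 93]
[6, 8, 7, 2, 93]
[6, 8, 7, 2, 93]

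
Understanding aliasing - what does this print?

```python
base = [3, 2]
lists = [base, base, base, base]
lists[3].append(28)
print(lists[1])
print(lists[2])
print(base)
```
[3, 2, 28]
[3, 2, 28]
[3, 2, 28]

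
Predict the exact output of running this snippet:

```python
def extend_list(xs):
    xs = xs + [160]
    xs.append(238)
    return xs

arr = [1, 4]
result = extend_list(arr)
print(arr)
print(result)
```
[1, 4]
[1, 4, 160, 238]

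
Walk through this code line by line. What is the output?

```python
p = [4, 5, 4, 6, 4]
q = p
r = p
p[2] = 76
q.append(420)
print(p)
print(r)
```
[4, 5, 76, 6, 4, 420]
[4, 5, 76, 6, 4, 420]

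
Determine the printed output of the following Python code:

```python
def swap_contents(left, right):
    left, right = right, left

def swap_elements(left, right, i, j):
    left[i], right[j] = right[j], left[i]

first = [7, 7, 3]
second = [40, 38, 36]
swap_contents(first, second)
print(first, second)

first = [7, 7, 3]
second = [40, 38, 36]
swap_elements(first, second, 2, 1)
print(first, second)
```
[7, 7, 3] [40, 38, 36]
[7, 7, 38] [40, 3, 36]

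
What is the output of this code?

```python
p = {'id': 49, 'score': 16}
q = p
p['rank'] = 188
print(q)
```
{'id': 49, 'score': 16, 'rank': 188}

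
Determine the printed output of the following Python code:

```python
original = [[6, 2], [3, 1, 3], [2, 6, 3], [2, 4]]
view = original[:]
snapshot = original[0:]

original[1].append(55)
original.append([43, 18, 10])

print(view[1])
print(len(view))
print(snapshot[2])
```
[3, 1, 3, 55]
4
[2, 6, 3]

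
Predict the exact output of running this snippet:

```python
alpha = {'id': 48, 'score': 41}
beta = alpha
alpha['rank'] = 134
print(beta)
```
{'id': 48, 'score': 41, 'rank': 134}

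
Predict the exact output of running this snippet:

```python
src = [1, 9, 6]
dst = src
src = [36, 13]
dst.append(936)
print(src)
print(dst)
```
[36, 13]
[1, 9, 6, 936]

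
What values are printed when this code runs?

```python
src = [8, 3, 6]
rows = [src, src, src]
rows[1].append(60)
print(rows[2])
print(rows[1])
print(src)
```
[8, 3, 6, 60]
[8, 3, 6, 60]
[8, 3, 6, 60]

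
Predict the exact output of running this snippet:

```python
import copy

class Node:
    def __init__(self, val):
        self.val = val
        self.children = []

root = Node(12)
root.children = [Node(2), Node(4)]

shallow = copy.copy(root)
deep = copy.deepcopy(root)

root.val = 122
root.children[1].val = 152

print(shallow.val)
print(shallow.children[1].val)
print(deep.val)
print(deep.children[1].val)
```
12
152
12
4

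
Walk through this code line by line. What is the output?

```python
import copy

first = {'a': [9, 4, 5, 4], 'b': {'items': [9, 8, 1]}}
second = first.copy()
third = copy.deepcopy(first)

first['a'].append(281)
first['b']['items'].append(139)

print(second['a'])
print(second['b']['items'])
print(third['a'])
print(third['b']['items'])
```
[9, 4, 5, 4, 281]
[9, 8, 1, 139]
[9, 4, 5, 4]
[9, 8, 1]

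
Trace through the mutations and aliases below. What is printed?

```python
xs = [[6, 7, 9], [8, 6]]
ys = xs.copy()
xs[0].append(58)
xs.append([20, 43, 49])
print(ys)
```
[[6, 7, 9, 58], [8, 6]]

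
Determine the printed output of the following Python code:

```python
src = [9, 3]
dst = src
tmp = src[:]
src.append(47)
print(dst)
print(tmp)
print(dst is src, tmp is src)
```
[9, 3, 47]
[9, 3]
True False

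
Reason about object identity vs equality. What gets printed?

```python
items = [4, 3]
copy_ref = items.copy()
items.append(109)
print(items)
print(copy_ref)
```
[4, 3, 109]
[4, 3]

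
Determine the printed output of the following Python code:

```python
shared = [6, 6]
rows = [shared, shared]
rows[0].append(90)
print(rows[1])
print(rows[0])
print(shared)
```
[6, 6, 90]
[6, 6, 90]
[6, 6, 90]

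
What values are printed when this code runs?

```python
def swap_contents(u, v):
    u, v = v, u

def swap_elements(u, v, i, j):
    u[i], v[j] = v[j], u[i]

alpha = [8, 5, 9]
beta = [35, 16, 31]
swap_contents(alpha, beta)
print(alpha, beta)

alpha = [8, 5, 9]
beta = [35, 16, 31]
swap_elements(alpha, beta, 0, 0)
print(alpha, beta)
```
[8, 5, 9] [35, 16, 31]
[35, 5, 9] [8, 16, 31]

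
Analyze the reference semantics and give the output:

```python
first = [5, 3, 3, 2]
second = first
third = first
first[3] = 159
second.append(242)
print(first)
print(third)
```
[5, 3, 3, 159, 242]
[5, 3, 3, 159, 242]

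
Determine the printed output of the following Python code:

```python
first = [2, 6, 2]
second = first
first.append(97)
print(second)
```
[2, 6, 2, 97]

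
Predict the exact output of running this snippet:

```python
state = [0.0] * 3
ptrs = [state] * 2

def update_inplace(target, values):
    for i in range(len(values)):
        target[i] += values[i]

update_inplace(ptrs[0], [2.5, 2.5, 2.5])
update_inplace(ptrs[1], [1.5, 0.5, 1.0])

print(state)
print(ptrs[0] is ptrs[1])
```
[4.0, 3.0, 3.5]
True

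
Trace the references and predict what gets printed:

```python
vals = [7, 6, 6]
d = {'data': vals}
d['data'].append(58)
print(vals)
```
[7, 6, 6, 58]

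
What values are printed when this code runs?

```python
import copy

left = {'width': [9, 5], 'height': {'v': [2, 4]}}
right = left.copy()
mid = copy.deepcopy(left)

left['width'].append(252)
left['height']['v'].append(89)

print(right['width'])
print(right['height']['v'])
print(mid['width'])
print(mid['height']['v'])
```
[9, 5, 252]
[2, 4, 89]
[9, 5]
[2, 4]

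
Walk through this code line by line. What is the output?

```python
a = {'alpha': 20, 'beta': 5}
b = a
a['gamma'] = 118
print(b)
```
{'alpha': 20, 'beta': 5, 'gamma': 118}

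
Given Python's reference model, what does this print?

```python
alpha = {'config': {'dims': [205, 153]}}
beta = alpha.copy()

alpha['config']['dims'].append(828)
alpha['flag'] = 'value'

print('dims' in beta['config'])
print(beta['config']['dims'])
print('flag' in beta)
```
True
[205, 153, 828]
False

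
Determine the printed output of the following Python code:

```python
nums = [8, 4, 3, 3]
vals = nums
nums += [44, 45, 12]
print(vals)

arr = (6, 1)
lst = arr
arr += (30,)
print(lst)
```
[8, 4, 3, 3, 44, 45, 12]
(6, 1)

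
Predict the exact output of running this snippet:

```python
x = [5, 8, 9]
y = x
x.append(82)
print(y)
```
[5, 8, 9, 82]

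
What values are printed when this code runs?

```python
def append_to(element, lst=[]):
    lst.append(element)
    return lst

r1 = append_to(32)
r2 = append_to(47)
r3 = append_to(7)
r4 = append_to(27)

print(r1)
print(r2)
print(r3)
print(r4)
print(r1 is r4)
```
[32, 47, 7, 27]
[32, 47, 7, 27]
[32, 47, 7, 27]
[32, 47, 7, 27]
True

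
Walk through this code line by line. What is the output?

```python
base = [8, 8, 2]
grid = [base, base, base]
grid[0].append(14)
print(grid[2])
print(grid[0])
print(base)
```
[8, 8, 2, 14]
[8, 8, 2, 14]
[8, 8, 2, 14]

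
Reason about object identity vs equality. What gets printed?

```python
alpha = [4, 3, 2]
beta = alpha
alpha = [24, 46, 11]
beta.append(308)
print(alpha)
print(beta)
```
[24, 46, 11]
[4, 3, 2, 308]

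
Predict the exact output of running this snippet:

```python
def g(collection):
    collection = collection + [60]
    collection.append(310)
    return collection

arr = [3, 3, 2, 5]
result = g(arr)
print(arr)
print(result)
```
[3, 3, 2, 5]
[3, 3, 2, 5, 60, 310]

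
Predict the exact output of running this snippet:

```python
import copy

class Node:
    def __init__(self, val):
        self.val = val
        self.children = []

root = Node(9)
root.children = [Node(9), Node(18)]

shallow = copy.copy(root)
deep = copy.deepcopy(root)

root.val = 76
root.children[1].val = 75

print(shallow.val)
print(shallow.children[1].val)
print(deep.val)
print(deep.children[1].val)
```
9
75
9
18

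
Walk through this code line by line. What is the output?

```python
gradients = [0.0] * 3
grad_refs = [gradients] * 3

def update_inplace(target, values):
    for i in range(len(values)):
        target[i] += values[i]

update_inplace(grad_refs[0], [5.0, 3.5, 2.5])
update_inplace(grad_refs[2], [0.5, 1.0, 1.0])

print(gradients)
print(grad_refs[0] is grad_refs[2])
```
[5.5, 4.5, 3.5]
True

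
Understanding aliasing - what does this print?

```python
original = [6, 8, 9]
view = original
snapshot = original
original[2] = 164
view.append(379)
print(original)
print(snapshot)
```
[6, 8, 164, 379]
[6, 8, 164, 379]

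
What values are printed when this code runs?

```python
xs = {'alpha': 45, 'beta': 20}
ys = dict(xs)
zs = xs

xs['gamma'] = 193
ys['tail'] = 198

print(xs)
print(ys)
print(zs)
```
{'alpha': 45, 'beta': 20, 'gamma': 193}
{'alpha': 45, 'beta': 20, 'tail': 198}
{'alpha': 45, 'beta': 20, 'gamma': 193}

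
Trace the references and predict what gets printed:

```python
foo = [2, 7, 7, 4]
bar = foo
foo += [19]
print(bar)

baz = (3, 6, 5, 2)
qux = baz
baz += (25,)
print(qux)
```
[2, 7, 7, 4, 19]
(3, 6, 5, 2)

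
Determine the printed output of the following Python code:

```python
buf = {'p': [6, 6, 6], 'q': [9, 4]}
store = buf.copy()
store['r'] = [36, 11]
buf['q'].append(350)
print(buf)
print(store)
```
{'p': [6, 6, 6], 'q': [9, 4, 350]}
{'p': [6, 6, 6], 'q': [9, 4, 350], 'r': [36, 11]}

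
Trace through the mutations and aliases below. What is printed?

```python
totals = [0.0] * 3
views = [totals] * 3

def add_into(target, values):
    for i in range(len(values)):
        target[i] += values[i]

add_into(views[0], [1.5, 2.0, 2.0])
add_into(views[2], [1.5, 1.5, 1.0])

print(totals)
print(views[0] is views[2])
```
[3.0, 3.5, 3.0]
True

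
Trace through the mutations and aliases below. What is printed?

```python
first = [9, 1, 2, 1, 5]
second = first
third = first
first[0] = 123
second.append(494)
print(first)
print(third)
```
[123, 1, 2, 1, 5, 494]
[123, 1, 2, 1, 5, 494]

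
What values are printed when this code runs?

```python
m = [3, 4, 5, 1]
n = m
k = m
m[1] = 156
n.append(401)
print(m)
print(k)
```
[3, 156, 5, 1, 401]
[3, 156, 5, 1, 401]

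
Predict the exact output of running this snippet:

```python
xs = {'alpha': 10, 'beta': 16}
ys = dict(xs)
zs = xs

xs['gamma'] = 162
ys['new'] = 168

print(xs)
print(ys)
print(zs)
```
{'alpha': 10, 'beta': 16, 'gamma': 162}
{'alpha': 10, 'beta': 16, 'new': 168}
{'alpha': 10, 'beta': 16, 'gamma': 162}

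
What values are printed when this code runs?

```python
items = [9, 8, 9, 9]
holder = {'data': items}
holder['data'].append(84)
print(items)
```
[9, 8, 9, 9, 84]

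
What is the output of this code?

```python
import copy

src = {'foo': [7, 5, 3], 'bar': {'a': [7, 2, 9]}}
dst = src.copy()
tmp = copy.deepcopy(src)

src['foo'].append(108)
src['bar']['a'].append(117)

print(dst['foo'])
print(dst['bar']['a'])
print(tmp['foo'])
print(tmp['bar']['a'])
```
[7, 5, 3, 108]
[7, 2, 9, 117]
[7, 5, 3]
[7, 2, 9]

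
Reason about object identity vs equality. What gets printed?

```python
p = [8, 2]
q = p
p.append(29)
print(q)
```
[8, 2, 29]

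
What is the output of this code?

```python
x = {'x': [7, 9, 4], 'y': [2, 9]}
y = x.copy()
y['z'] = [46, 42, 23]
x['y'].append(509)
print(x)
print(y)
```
{'x': [7, 9, 4], 'y': [2, 9, 509]}
{'x': [7, 9, 4], 'y': [2, 9, 509], 'z': [46, 42, 23]}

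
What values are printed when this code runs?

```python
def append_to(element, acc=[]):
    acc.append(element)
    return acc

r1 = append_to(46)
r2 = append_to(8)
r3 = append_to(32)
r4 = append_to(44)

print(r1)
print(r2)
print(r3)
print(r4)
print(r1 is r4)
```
[46, 8, 32, 44]
[46, 8, 32, 44]
[46, 8, 32, 44]
[46, 8, 32, 44]
True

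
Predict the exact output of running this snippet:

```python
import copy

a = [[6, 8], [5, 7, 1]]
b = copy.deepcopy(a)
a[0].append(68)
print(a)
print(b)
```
[[6, 8, 68], [5, 7, 1]]
[[6, 8], [5, 7, 1]]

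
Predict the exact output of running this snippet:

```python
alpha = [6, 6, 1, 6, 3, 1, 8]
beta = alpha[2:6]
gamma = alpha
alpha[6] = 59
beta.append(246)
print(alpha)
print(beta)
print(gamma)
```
[6, 6, 1, 6, 3, 1, 59]
[1, 6, 3, 1, 246]
[6, 6, 1, 6, 3, 1, 59]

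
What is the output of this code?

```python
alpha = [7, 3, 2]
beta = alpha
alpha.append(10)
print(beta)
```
[7, 3, 2, 10]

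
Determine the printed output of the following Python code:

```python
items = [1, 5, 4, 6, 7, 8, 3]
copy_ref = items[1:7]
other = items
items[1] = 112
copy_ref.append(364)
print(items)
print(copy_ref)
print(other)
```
[1, 112, 4, 6, 7, 8, 3]
[5, 4, 6, 7, 8, 3, 364]
[1, 112, 4, 6, 7, 8, 3]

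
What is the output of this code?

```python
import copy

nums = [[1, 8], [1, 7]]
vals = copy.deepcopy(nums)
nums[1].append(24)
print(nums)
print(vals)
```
[[1, 8], [1, 7, 24]]
[[1, 8], [1, 7]]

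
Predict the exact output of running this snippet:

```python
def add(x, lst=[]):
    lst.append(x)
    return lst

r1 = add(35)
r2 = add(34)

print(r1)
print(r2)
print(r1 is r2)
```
[35, 34]
[35, 34]
True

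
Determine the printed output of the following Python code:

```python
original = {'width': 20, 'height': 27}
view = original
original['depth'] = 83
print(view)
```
{'width': 20, 'height': 27, 'depth': 83}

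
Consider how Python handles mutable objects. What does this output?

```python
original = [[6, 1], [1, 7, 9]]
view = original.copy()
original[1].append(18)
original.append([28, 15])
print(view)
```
[[6, 1], [1, 7, 9, 18]]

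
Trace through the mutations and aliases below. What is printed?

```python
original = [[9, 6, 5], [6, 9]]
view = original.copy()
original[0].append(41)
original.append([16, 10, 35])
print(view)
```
[[9, 6, 5, 41], [6, 9]]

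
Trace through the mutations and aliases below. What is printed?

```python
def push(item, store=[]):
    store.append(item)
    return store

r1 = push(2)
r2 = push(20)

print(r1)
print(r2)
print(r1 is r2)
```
[2, 20]
[2, 20]
True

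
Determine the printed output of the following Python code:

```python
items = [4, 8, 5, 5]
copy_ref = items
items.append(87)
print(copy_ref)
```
[4, 8, 5, 5, 87]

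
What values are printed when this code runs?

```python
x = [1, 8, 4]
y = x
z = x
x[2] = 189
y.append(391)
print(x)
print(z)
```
[1, 8, 189, 391]
[1, 8, 189, 391]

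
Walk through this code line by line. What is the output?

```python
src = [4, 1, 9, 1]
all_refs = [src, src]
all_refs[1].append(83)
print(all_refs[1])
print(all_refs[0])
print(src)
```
[4, 1, 9, 1, 83]
[4, 1, 9, 1, 83]
[4, 1, 9, 1, 83]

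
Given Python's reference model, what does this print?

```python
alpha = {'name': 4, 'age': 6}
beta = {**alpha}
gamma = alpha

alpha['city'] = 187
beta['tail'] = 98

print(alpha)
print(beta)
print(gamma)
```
{'name': 4, 'age': 6, 'city': 187}
{'name': 4, 'age': 6, 'tail': 98}
{'name': 4, 'age': 6, 'city': 187}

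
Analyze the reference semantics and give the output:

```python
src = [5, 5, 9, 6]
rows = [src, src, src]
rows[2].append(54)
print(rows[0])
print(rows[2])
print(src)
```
[5, 5, 9, 6, 54]
[5, 5, 9, 6, 54]
[5, 5, 9, 6, 54]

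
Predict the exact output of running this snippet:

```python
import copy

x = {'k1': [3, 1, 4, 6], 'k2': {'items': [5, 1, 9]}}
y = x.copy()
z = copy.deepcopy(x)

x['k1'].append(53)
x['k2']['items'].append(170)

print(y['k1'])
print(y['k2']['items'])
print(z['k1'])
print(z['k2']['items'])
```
[3, 1, 4, 6, 53]
[5, 1, 9, 170]
[3, 1, 4, 6]
[5, 1, 9]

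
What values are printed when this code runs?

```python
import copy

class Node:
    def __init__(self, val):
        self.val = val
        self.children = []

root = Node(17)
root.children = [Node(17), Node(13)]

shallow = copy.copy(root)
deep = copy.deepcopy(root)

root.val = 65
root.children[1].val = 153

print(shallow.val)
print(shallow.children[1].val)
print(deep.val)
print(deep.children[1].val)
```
17
153
17
13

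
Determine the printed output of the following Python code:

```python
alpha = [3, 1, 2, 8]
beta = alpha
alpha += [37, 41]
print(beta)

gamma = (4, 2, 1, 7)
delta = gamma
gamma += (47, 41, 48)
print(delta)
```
[3, 1, 2, 8, 37, 41]
(4, 2, 1, 7)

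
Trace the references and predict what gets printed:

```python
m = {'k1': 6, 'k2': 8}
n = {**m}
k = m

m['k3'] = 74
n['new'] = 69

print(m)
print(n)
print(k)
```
{'k1': 6, 'k2': 8, 'k3': 74}
{'k1': 6, 'k2': 8, 'new': 69}
{'k1': 6, 'k2': 8, 'k3': 74}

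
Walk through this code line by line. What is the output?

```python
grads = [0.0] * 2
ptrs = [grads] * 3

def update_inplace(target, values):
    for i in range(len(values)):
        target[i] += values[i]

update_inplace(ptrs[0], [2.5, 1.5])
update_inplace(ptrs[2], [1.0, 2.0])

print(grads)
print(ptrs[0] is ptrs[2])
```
[3.5, 3.5]
True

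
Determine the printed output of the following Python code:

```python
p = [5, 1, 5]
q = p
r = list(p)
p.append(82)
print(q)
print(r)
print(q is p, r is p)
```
[5, 1, 5, 82]
[5, 1, 5]
True False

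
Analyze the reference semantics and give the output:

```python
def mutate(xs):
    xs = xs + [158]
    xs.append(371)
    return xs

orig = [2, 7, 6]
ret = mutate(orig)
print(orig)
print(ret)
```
[2, 7, 6]
[2, 7, 6, 158, 371]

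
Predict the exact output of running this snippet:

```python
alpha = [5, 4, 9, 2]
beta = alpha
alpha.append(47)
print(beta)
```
[5, 4, 9, 2, 47]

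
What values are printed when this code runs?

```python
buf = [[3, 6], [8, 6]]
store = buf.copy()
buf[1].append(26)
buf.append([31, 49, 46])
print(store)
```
[[3, 6], [8, 6, 26]]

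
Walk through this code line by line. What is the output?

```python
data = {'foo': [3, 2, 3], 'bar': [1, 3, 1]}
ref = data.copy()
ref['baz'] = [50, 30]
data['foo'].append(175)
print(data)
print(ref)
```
{'foo': [3, 2, 3, 175], 'bar': [1, 3, 1]}
{'foo': [3, 2, 3, 175], 'bar': [1, 3, 1], 'baz': [50, 30]}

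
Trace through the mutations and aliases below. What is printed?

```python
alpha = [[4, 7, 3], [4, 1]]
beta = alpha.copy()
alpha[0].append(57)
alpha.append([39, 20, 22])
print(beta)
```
[[4, 7, 3, 57], [4, 1]]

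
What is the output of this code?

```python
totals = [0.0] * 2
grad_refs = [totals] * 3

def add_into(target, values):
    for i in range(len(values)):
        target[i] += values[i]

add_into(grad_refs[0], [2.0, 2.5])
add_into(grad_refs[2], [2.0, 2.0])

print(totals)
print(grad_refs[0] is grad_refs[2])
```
[4.0, 4.5]
True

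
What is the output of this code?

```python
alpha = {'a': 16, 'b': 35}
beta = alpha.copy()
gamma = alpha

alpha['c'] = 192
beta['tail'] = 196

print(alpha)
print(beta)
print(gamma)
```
{'a': 16, 'b': 35, 'c': 192}
{'a': 16, 'b': 35, 'tail': 196}
{'a': 16, 'b': 35, 'c': 192}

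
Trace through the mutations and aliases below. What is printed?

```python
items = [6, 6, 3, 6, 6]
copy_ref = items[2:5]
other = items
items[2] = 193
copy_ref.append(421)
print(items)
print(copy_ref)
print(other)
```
[6, 6, 193, 6, 6]
[3, 6, 6, 421]
[6, 6, 193, 6, 6]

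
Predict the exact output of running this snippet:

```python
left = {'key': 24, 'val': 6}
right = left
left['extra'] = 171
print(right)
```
{'key': 24, 'val': 6, 'extra': 171}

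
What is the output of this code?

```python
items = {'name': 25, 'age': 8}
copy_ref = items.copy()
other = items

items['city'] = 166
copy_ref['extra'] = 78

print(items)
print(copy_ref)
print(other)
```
{'name': 25, 'age': 8, 'city': 166}
{'name': 25, 'age': 8, 'extra': 78}
{'name': 25, 'age': 8, 'city': 166}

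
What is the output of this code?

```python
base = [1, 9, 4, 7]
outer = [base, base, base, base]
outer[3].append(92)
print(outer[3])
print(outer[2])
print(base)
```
[1, 9, 4, 7, 92]
[1, 9, 4, 7, 92]
[1, 9, 4, 7, 92]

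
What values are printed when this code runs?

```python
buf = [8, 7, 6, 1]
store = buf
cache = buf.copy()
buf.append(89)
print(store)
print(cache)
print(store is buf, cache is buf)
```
[8, 7, 6, 1, 89]
[8, 7, 6, 1]
True False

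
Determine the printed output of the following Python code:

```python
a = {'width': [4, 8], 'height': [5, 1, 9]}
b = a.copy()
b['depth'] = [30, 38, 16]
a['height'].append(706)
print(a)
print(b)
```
{'width': [4, 8], 'height': [5, 1, 9, 706]}
{'width': [4, 8], 'height': [5, 1, 9, 706], 'depth': [30, 38, 16]}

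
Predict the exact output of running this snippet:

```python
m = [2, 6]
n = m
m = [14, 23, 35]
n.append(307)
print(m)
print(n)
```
[14, 23, 35]
[2, 6, 307]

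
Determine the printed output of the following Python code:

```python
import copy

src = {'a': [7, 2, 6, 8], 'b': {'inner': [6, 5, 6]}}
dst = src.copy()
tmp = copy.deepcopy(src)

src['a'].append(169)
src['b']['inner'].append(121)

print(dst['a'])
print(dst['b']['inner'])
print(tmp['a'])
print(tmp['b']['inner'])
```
[7, 2, 6, 8, 169]
[6, 5, 6, 121]
[7, 2, 6, 8]
[6, 5, 6]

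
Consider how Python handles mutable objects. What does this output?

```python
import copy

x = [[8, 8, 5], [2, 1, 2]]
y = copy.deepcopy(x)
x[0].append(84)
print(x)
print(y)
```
[[8, 8, 5, 84], [2, 1, 2]]
[[8, 8, 5], [2, 1, 2]]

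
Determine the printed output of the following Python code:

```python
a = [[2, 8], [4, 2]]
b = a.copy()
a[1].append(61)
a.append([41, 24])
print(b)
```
[[2, 8], [4, 2, 61]]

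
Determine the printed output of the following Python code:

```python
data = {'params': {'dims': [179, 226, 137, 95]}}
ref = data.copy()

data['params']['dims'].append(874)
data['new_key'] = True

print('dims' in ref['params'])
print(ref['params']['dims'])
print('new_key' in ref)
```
True
[179, 226, 137, 95, 874]
False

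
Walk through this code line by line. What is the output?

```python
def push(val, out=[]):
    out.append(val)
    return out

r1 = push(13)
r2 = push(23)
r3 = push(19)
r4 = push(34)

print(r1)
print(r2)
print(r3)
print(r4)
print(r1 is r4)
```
[13, 23, 19, 34]
[13, 23, 19, 34]
[13, 23, 19, 34]
[13, 23, 19, 34]
True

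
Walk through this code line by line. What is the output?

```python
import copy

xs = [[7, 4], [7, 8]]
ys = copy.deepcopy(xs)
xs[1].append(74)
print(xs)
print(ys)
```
[[7, 4], [7, 8, 74]]
[[7, 4], [7, 8]]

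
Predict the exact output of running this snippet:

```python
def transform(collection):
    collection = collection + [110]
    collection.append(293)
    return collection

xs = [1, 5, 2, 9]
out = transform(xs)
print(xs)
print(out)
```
[1, 5, 2, 9]
[1, 5, 2, 9, 110, 293]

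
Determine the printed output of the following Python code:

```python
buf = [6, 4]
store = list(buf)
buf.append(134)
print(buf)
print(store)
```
[6, 4, 134]
[6, 4]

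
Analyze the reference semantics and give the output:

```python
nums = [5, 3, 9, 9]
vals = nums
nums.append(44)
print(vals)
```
[5, 3, 9, 9, 44]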